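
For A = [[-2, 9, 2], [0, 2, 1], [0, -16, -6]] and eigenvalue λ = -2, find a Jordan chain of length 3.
v_1 = [[-1, 0, 1]]^T, v_2 = [[2, 1, -4]]^T, v_3 = [[1, 0, 0]]^T

We seek v_1 ∈ ker((A + 2I)^3) \ ker((A + 2I)^2), then set v_{i+1} = (A + 2I) v_i.

One such chain is v_1 = [[-1, 0, 1]]^T, v_2 = [[2, 1, -4]]^T, v_3 = [[1, 0, 0]]^T. Check: (A + 2I) v_3 = [[0, 0, 0]]^T = 0.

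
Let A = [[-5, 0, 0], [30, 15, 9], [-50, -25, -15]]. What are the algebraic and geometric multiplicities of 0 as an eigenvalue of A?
algebraic multiplicity 2, geometric multiplicity 1

The characteristic polynomial is x^2(x + 5), so the factor x appears with exponent 2: the algebraic multiplicity is 2.

rank(A) = 2, so the eigenspace has dimension 3 - 2 = 1: the geometric multiplicity is 1.

Since 1 < 2, A is not diagonalizable.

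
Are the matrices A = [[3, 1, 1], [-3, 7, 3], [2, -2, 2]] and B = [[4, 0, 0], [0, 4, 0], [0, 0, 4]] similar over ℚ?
No.

Both have characteristic polynomial (x - 4)^3, but the minimal polynomial of A is (x - 4)^2 while the minimal polynomial of B is x - 4. The minimal polynomial is a similarity invariant, so A and B are not similar.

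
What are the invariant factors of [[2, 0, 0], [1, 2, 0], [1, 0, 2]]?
x - 2, (x - 2)^2

The Jordan structure of A has elementary divisors (x - 2)^2, (x - 2). Arranging the block sizes at each eigenvalue in decreasing order and taking row products gives the invariant factors.

Invariant factors (smallest first, each dividing the next): x - 2, (x - 2)^2.

Check: the last factor (x - 2)^2 is the minimal polynomial, and the product (x - 2)^3 is the characteristic polynomial.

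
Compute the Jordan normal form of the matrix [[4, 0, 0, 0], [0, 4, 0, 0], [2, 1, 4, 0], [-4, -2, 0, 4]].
J = [[4, 1, 0, 0], [0, 4, 0, 0], [0, 0, 4, 0], [0, 0, 0, 4]]

The characteristic polynomial is det(xI - A) = (x - 4)^4, so the eigenvalues are 4 (algebraic multiplicity 4).

For λ = 4: rank(A - 4I) = 1, rank((A - 4I)^2) = 0. The eigenspace has dimension 4 - 1 = 3, so there are 3 Jordan blocks; the rank sequence gives block sizes [2, 1, 1].

Assembling the blocks gives the Jordan form J above.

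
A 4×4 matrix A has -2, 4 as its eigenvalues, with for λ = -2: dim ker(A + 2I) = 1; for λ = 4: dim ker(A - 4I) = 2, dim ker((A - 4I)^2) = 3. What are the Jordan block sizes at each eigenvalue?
λ = -2: successive nullity increments [1] count blocks of size ≥ k; block sizes are [1].
λ = 4: successive nullity increments [2, 1] count blocks of size ≥ k; block sizes are [2, 1].

Jordan blocks: (-2, 1), (4, 2), (4, 1)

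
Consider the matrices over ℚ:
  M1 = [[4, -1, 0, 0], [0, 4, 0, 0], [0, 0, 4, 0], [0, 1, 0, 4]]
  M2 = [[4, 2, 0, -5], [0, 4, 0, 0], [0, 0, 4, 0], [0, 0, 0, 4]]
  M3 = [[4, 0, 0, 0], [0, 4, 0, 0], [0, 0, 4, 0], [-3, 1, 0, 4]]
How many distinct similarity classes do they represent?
Characteristic polynomials: χ_{M1} = (x - 4)^4, χ_{M2} = (x - 4)^4, χ_{M3} = (x - 4)^4.

{M1, M2, M3}: invariant factors x - 4, x - 4, (x - 4)^2.

Matrices are similar if and only if their invariant-factor lists agree; the partition into similarity classes is {M1, M2, M3}.

1 class: {M1, M2, M3}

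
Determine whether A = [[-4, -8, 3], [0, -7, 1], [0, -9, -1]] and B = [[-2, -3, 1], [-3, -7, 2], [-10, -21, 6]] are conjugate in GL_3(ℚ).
No.

trace(A) = -12 but trace(B) = -3. The trace is a similarity invariant, so A and B are not similar.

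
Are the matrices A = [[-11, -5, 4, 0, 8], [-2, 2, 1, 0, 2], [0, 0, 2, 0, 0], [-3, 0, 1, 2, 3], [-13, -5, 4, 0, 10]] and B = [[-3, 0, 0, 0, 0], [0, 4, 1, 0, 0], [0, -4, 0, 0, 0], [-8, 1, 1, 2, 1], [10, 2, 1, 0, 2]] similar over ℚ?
Yes.

Two matrices over a field are similar if and only if they have the same invariant factors.

Both A and B have characteristic polynomial (x - 2)^4(x + 3) and minimal polynomial (x - 2)^2(x + 3). Computing further, both have invariant factors (x - 2)^2, (x - 2)^2(x + 3). Hence A and B are similar.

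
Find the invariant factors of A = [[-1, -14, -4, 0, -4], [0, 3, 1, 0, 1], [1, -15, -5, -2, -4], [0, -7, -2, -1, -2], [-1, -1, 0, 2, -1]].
(x + 1)^2, (x + 1)^3

The Jordan structure of A has elementary divisors (x + 1)^3, (x + 1)^2. Arranging the block sizes at each eigenvalue in decreasing order and taking row products gives the invariant factors.

Invariant factors (smallest first, each dividing the next): (x + 1)^2, (x + 1)^3.

Check: the last factor (x + 1)^3 is the minimal polynomial, and the product (x + 1)^5 is the characteristic polynomial.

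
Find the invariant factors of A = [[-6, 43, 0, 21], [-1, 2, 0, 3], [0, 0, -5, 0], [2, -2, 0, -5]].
The Jordan structure of A has elementary divisors (x + 5)^2, (x + 5), (x - 1). Arranging the block sizes at each eigenvalue in decreasing order and taking row products gives the invariant factors.

Invariant factors (smallest first, each dividing the next): x + 5, (x - 1)(x + 5)^2.

Check: the last factor (x - 1)(x + 5)^2 is the minimal polynomial, and the product (x - 1)(x + 5)^3 is the characteristic polynomial.

x + 5, (x - 1)(x + 5)^2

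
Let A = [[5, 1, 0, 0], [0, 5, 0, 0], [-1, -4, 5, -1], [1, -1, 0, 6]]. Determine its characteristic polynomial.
xI - A = [[x - 5, -1, 0, 0], [0, x - 5, 0, 0], [1, 4, x - 5, 1], [-1, 1, 0, x - 6]].

Expanding det(xI - A) along the first row:
det(xI - A) = + (x - 5)·det([[x - 5, 0, 0], [4, x - 5, 1], [1, 0, x - 6]]) - (-1)·det([[0, 0, 0], [1, x - 5, 1], [-1, 0, x - 6]]) + (0)·det([[0, x - 5, 0], [1, 4, 1], [-1, 1, x - 6]]) - (0)·det([[0, x - 5, 0], [1, 4, x - 5], [-1, 1, 0]]).

Evaluating gives χ_A(x) = x^4 - 21x^3 + 165x^2 - 575x + 750 = (x - 6)(x - 5)^3.

χ_A(x) = (x - 6)(x - 5)^3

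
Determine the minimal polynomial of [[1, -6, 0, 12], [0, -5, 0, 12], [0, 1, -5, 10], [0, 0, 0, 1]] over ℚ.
m_A(x) = (x - 1)(x + 5)^2

The characteristic polynomial factors as (x - 1)^2(x + 5)^2. The minimal polynomial is ∏(x - λ)^{k_λ} where k_λ is the size of the largest Jordan block at λ.

For λ = -5: rank(A + 5I) = 3, and the largest Jordan block has size 2 (the smallest k with rank((A + 5I)^k) = rank((A + 5I)^(k+1))).
For λ = 1: rank(A - I) = 2, and the largest Jordan block has size 1 (the smallest k with rank((A - I)^k) = rank((A - I)^(k+1))).

So m_A(x) = (x - 1)(x + 5)^2.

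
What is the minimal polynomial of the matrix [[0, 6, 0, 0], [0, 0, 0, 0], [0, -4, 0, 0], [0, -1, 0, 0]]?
m_A(x) = x^2

The characteristic polynomial factors as x^4. The minimal polynomial is ∏(x - λ)^{k_λ} where k_λ is the size of the largest Jordan block at λ.

For λ = 0: rank(A) = 1, and the largest Jordan block has size 2 (the smallest k with rank(A^k) = rank(A^(k+1))).

So m_A(x) = x^2.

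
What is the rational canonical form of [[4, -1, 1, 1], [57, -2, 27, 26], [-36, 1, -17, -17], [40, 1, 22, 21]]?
R = [[0, 0, 0, -16], [1, 0, 0, 24], [0, 1, 0, -17], [0, 0, 1, 6]]

The invariant factors of A (the non-unit diagonal entries of the Smith normal form of xI - A over ℚ[x]) are (x^2 - 3x + 4)^2, each dividing the next. The characteristic polynomial is their product, (x^2 - 3x + 4)^2.

The rational canonical form is the block-diagonal matrix of companion matrices C(f_i):
R = [[0, 0, 0, -16], [1, 0, 0, 24], [0, 1, 0, -17], [0, 0, 1, 6]].

Note the characteristic polynomial does not split into linear factors over ℚ, so A has no Jordan form over ℚ; the rational canonical form exists over any field.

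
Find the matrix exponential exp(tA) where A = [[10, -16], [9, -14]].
A has Jordan form J = [[-2, 1], [0, -2]] with A = PJP^{-1}, so e^{tA} = P e^{tJ} P^{-1}.

For a Jordan block J_k(λ), e^{tJ_k(λ)} = e^{λt} · (I + tN + t^2 N^2/2! + ... + t^{k-1} N^{k-1}/(k-1)!) where N is the nilpotent superdiagonal part.

Assembling the blocks and conjugating back gives the entries of e^{tA} as shown above.

e^{tA} = [[(12*t + 1)*e^{-2*t}, -16*t*e^{-2*t}], [9*t*e^{-2*t}, (1 - 12*t)*e^{-2*t}]]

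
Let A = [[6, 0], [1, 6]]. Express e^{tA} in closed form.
e^{tA} = [[e^{6*t}, 0], [t*e^{6*t}, e^{6*t}]]

A has Jordan form J = [[6, 1], [0, 6]] with A = PJP^{-1}, so e^{tA} = P e^{tJ} P^{-1}.

For a Jordan block J_k(λ), e^{tJ_k(λ)} = e^{λt} · (I + tN + t^2 N^2/2! + ... + t^{k-1} N^{k-1}/(k-1)!) where N is the nilpotent superdiagonal part.

Assembling the blocks and conjugating back gives the entries of e^{tA} as shown above.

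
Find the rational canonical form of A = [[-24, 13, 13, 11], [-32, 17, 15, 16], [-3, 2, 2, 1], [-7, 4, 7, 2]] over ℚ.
The invariant factors of A (the non-unit diagonal entries of the Smith normal form of xI - A over ℚ[x]) are (x + 3)(x^3 - x - 3), each dividing the next. The characteristic polynomial is their product, (x + 3)(x^3 - x - 3).

The rational canonical form is the block-diagonal matrix of companion matrices C(f_i):
R = [[0, 0, 0, 9], [1, 0, 0, 6], [0, 1, 0, 1], [0, 0, 1, -3]].

Note the characteristic polynomial does not split into linear factors over ℚ, so A has no Jordan form over ℚ; the rational canonical form exists over any field.

R = [[0, 0, 0, 9], [1, 0, 0, 6], [0, 1, 0, 1], [0, 0, 1, -3]]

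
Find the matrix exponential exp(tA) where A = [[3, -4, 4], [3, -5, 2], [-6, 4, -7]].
e^{tA} = [[(6*t + 1)*e^{-3*t}, -4*t*e^{-3*t}, 4*t*e^{-3*t}], [3*t*e^{-3*t}, (1 - 2*t)*e^{-3*t}, 2*t*e^{-3*t}], [-6*t*e^{-3*t}, 4*t*e^{-3*t}, (1 - 4*t)*e^{-3*t}]]

A has Jordan form J = [[-3, 1, 0], [0, -3, 0], [0, 0, -3]] with A = PJP^{-1}, so e^{tA} = P e^{tJ} P^{-1}.

For a Jordan block J_k(λ), e^{tJ_k(λ)} = e^{λt} · (I + tN + t^2 N^2/2! + ... + t^{k-1} N^{k-1}/(k-1)!) where N is the nilpotent superdiagonal part.

Assembling the blocks and conjugating back gives the entries of e^{tA} as shown above.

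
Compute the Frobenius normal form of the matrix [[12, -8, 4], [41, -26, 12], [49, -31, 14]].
The invariant factors of A (the non-unit diagonal entries of the Smith normal form of xI - A over ℚ[x]) are x^3 - 4x + 4, each dividing the next. The characteristic polynomial is their product, x^3 - 4x + 4.

The rational canonical form is the block-diagonal matrix of companion matrices C(f_i):
R = [[0, 0, -4], [1, 0, 4], [0, 1, 0]].

Note the characteristic polynomial does not split into linear factors over ℚ, so A has no Jordan form over ℚ; the rational canonical form exists over any field.

R = [[0, 0, -4], [1, 0, 4], [0, 1, 0]]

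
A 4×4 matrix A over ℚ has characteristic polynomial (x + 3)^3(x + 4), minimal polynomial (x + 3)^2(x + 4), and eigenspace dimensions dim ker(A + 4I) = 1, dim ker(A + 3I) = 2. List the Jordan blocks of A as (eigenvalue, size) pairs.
Jordan blocks: (-4, 1), (-3, 2), (-3, 1)

λ = -4: algebraic multiplicity 1 (exponent in χ_A), largest block size 1 (exponent in m_A), 1 block (geometric multiplicity). This forces block sizes [1].
λ = -3: algebraic multiplicity 3 (exponent in χ_A), largest block size 2 (exponent in m_A), 2 blocks (geometric multiplicity). These force block sizes [2, 1].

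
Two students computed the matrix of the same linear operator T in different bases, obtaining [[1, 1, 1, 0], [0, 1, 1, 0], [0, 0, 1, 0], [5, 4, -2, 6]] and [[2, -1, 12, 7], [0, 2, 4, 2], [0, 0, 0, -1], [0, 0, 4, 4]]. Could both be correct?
trace(A) = 9 but trace(B) = 8. The trace is a similarity invariant, so A and B are not similar.

No.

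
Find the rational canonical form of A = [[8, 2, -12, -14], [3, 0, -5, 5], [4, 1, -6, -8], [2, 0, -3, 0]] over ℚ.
R = [[0, 0, 0, 2], [1, 0, 0, 5], [0, 1, 0, -3], [0, 0, 1, 2]]

The invariant factors of A (the non-unit diagonal entries of the Smith normal form of xI - A over ℚ[x]) are (x - 2)(x^3 + 3x + 1), each dividing the next. The characteristic polynomial is their product, (x - 2)(x^3 + 3x + 1).

The rational canonical form is the block-diagonal matrix of companion matrices C(f_i):
R = [[0, 0, 0, 2], [1, 0, 0, 5], [0, 1, 0, -3], [0, 0, 1, 2]].

Note the characteristic polynomial does not split into linear factors over ℚ, so A has no Jordan form over ℚ; the rational canonical form exists over any field.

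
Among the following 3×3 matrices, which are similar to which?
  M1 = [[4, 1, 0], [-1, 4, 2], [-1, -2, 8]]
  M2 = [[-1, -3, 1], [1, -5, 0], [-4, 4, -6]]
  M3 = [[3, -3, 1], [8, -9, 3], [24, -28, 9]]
3 classes: {M1}, {M2}, {M3}

Characteristic polynomials: χ_{M1} = (x - 6)(x - 5)^2, χ_{M2} = (x + 4)^3, χ_{M3} = (x - 1)^3.

{M1}: invariant factors (x - 6)(x - 5)^2.

{M2}: invariant factors (x + 4)^3.

{M3}: invariant factors (x - 1)^3.

Matrices are similar if and only if their invariant-factor lists agree; the partition into similarity classes is {M1}, {M2}, {M3}.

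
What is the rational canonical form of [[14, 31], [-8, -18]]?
R = [[0, 4], [1, -4]]

The invariant factors of A (the non-unit diagonal entries of the Smith normal form of xI - A over ℚ[x]) are x^2 + 4x - 4, each dividing the next. The characteristic polynomial is their product, x^2 + 4x - 4.

The rational canonical form is the block-diagonal matrix of companion matrices C(f_i):
R = [[0, 4], [1, -4]].

Note the characteristic polynomial does not split into linear factors over ℚ, so A has no Jordan form over ℚ; the rational canonical form exists over any field.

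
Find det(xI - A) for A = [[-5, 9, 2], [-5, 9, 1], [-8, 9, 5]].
χ_A(x) = (x - 3)^3

xI - A = [[x + 5, -9, -2], [5, x - 9, -1], [8, -9, x - 5]].

Expanding det(xI - A) along the first row:
det(xI - A) = + (x + 5)·det([[x - 9, -1], [-9, x - 5]]) - (-9)·det([[5, -1], [8, x - 5]]) + (-2)·det([[5, x - 9], [8, -9]]).

Evaluating gives χ_A(x) = x^3 - 9x^2 + 27x - 27 = (x - 3)^3.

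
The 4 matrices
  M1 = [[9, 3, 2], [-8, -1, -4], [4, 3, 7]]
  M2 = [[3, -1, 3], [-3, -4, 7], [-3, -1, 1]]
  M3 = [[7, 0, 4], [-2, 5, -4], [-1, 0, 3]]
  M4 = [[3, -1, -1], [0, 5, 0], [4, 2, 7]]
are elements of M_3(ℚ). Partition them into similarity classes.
Characteristic polynomials: χ_{M1} = (x - 5)^3, χ_{M2} = x^3, χ_{M3} = (x - 5)^3, χ_{M4} = (x - 5)^3.

{M1, M3, M4}: invariant factors x - 5, (x - 5)^2.

{M2}: invariant factors x^3.

Matrices are similar if and only if their invariant-factor lists agree; the partition into similarity classes is {M1, M3, M4}, {M2}.

2 classes: {M1, M3, M4}, {M2}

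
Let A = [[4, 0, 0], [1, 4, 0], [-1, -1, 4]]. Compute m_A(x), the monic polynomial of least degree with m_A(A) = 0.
The characteristic polynomial factors as (x - 4)^3. The minimal polynomial is ∏(x - λ)^{k_λ} where k_λ is the size of the largest Jordan block at λ.

For λ = 4: rank(A - 4I) = 2, and the largest Jordan block has size 3 (the smallest k with rank((A - 4I)^k) = rank((A - 4I)^(k+1))).

So m_A(x) = (x - 4)^3.

m_A(x) = (x - 4)^3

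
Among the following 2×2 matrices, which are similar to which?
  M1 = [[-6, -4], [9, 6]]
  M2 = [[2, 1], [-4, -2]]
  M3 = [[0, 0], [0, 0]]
Characteristic polynomials: χ_{M1} = x^2, χ_{M2} = x^2, χ_{M3} = x^2.

{M1, M2}: invariant factors x^2.

{M3}: invariant factors x, x.

Matrices are similar if and only if their invariant-factor lists agree; the partition into similarity classes is {M1, M2}, {M3}.

2 classes: {M1, M2}, {M3}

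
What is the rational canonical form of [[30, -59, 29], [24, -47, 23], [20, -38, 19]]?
The invariant factors of A (the non-unit diagonal entries of the Smith normal form of xI - A over ℚ[x]) are (x - 6)(x^2 + 4x + 1), each dividing the next. The characteristic polynomial is their product, (x - 6)(x^2 + 4x + 1).

The rational canonical form is the block-diagonal matrix of companion matrices C(f_i):
R = [[0, 0, 6], [1, 0, 23], [0, 1, 2]].

Note the characteristic polynomial does not split into linear factors over ℚ, so A has no Jordan form over ℚ; the rational canonical form exists over any field.

R = [[0, 0, 6], [1, 0, 23], [0, 1, 2]]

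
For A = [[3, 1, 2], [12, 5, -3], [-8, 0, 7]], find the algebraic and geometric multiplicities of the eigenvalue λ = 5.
algebraic multiplicity 3, geometric multiplicity 1

The characteristic polynomial is (x - 5)^3, so the factor x - 5 appears with exponent 3: the algebraic multiplicity is 3.

rank(A - 5I) = 2, so the eigenspace has dimension 3 - 2 = 1: the geometric multiplicity is 1.

Since 1 < 3, A is not diagonalizable.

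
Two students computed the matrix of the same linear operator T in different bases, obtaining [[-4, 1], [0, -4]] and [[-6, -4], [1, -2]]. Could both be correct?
Yes.

Two matrices over a field are similar if and only if they have the same invariant factors.

Both A and B have characteristic polynomial (x + 4)^2 and minimal polynomial (x + 4)^2. Computing further, both have invariant factors (x + 4)^2. Hence A and B are similar.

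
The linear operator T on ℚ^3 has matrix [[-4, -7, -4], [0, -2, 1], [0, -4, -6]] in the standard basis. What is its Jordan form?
J = [[-4, 1, 0], [0, -4, 1], [0, 0, -4]]

The characteristic polynomial is det(xI - A) = (x + 4)^3, so the eigenvalues are -4 (algebraic multiplicity 3).

For λ = -4: rank(A + 4I) = 2, rank((A + 4I)^2) = 1, rank((A + 4I)^3) = 0. The eigenspace has dimension 3 - 2 = 1, so there is 1 Jordan block; the rank sequence gives block sizes [3].

Assembling the blocks gives the Jordan form J above.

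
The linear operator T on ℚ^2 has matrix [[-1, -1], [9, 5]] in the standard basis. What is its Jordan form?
The characteristic polynomial is det(xI - A) = (x - 2)^2, so the eigenvalues are 2 (algebraic multiplicity 2).

For λ = 2: rank(A - 2I) = 1, rank((A - 2I)^2) = 0. The eigenspace has dimension 2 - 1 = 1, so there is 1 Jordan block; the rank sequence gives block sizes [2].

Assembling the blocks gives the Jordan form J above.

J = [[2, 1], [0, 2]]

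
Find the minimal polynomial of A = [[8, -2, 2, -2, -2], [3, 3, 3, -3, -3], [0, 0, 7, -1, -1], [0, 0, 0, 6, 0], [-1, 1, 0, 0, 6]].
m_A(x) = (x - 6)^3

The characteristic polynomial factors as (x - 6)^5. The minimal polynomial is ∏(x - λ)^{k_λ} where k_λ is the size of the largest Jordan block at λ.

For λ = 6: rank(A - 6I) = 2, and the largest Jordan block has size 3 (the smallest k with rank((A - 6I)^k) = rank((A - 6I)^(k+1))).

So m_A(x) = (x - 6)^3.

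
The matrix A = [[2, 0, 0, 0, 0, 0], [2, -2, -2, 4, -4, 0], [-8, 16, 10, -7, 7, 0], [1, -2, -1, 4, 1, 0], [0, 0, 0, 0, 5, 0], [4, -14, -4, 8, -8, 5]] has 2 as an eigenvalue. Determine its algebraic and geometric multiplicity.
The characteristic polynomial is (x - 5)^4(x - 2)^2, so the factor x - 2 appears with exponent 2: the algebraic multiplicity is 2.

rank(A - 2I) = 4, so the eigenspace has dimension 6 - 4 = 2: the geometric multiplicity is 2.

algebraic multiplicity 2, geometric multiplicity 2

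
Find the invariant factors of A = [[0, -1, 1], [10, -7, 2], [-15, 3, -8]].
The Jordan structure of A has elementary divisors (x + 5)^2, (x + 5). Arranging the block sizes at each eigenvalue in decreasing order and taking row products gives the invariant factors.

Invariant factors (smallest first, each dividing the next): x + 5, (x + 5)^2.

Check: the last factor (x + 5)^2 is the minimal polynomial, and the product (x + 5)^3 is the characteristic polynomial.

x + 5, (x + 5)^2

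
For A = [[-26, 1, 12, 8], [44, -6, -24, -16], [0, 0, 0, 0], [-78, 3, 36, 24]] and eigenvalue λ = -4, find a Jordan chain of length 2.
We seek v_1 ∈ ker((A + 4I)^2) \ ker(A + 4I), then set v_{i+1} = (A + 4I) v_i.

One such chain is v_1 = [[2, -3, 0, 6]]^T, v_2 = [[1, -2, 0, 3]]^T. Check: (A + 4I) v_2 = [[0, 0, 0, 0]]^T = 0.

v_1 = [[2, -3, 0, 6]]^T, v_2 = [[1, -2, 0, 3]]^T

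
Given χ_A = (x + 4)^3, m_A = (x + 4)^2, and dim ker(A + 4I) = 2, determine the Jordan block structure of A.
Jordan blocks: (-4, 2), (-4, 1)

λ = -4: algebraic multiplicity 3 (exponent in χ_A), largest block size 2 (exponent in m_A), 2 blocks (geometric multiplicity). These force block sizes [2, 1].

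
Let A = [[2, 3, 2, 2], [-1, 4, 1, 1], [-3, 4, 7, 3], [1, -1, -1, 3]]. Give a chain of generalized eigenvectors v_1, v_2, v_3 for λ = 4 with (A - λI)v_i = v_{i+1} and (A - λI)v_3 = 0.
We seek v_1 ∈ ker((A - 4I)^3) \ ker((A - 4I)^2), then set v_{i+1} = (A - 4I) v_i.

One such chain is v_1 = [[0, -1, 1, 0]]^T, v_2 = [[-1, 1, -1, 0]]^T, v_3 = [[3, 0, 4, -1]]^T. Check: (A - 4I) v_3 = [[0, 0, 0, 0]]^T = 0.

v_1 = [[0, -1, 1, 0]]^T, v_2 = [[-1, 1, -1, 0]]^T, v_3 = [[3, 0, 4, -1]]^T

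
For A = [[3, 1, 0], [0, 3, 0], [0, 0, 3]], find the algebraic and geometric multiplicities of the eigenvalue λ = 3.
algebraic multiplicity 3, geometric multiplicity 2

The characteristic polynomial is (x - 3)^3, so the factor x - 3 appears with exponent 3: the algebraic multiplicity is 3.

rank(A - 3I) = 1, so the eigenspace has dimension 3 - 1 = 2: the geometric multiplicity is 2.

Since 2 < 3, A is not diagonalizable.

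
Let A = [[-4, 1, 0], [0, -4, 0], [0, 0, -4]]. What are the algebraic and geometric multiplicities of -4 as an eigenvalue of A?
The characteristic polynomial is (x + 4)^3, so the factor x + 4 appears with exponent 3: the algebraic multiplicity is 3.

rank(A + 4I) = 1, so the eigenspace has dimension 3 - 1 = 2: the geometric multiplicity is 2.

Since 2 < 3, A is not diagonalizable.

algebraic multiplicity 3, geometric multiplicity 2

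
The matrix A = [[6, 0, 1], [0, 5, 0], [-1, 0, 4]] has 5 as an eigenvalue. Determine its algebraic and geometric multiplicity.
algebraic multiplicity 3, geometric multiplicity 2

The characteristic polynomial is (x - 5)^3, so the factor x - 5 appears with exponent 3: the algebraic multiplicity is 3.

rank(A - 5I) = 1, so the eigenspace has dimension 3 - 1 = 2: the geometric multiplicity is 2.

Since 2 < 3, A is not diagonalizable.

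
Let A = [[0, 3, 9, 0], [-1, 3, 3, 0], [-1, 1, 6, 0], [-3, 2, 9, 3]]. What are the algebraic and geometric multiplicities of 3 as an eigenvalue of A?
The characteristic polynomial is (x - 3)^4, so the factor x - 3 appears with exponent 4: the algebraic multiplicity is 4.

rank(A - 3I) = 2, so the eigenspace has dimension 4 - 2 = 2: the geometric multiplicity is 2.

Since 2 < 4, A is not diagonalizable.

algebraic multiplicity 4, geometric multiplicity 2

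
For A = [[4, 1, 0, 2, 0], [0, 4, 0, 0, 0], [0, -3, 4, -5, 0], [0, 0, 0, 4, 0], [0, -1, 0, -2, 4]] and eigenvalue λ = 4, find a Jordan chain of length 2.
We seek v_1 ∈ ker((A - 4I)^2) \ ker(A - 4I), then set v_{i+1} = (A - 4I) v_i.

One such chain is v_1 = [[0, -5, 2, 3, 0]]^T, v_2 = [[1, 0, 0, 0, -1]]^T. Check: (A - 4I) v_2 = [[0, 0, 0, 0, 0]]^T = 0.

v_1 = [[0, -5, 2, 3, 0]]^T, v_2 = [[1, 0, 0, 0, -1]]^T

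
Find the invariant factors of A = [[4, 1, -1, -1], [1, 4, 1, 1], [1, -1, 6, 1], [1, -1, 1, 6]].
x - 5, x - 5, (x - 5)^2

The Jordan structure of A has elementary divisors (x - 5)^2, (x - 5), (x - 5). Arranging the block sizes at each eigenvalue in decreasing order and taking row products gives the invariant factors.

Invariant factors (smallest first, each dividing the next): x - 5, x - 5, (x - 5)^2.

Check: the last factor (x - 5)^2 is the minimal polynomial, and the product (x - 5)^4 is the characteristic polynomial.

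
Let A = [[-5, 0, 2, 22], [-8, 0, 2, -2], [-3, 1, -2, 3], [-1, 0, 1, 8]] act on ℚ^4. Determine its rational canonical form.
The invariant factors of A (the non-unit diagonal entries of the Smith normal form of xI - A over ℚ[x]) are x + 3, (x - 5)(x - 2)(x + 3), each dividing the next. The characteristic polynomial is their product, (x - 5)(x - 2)(x + 3)^2.

The rational canonical form is the block-diagonal matrix of companion matrices C(f_i):
R = [[-3, 0, 0, 0], [0, 0, 0, -30], [0, 1, 0, 11], [0, 0, 1, 4]].

R = [[-3, 0, 0, 0], [0, 0, 0, -30], [0, 1, 0, 11], [0, 0, 1, 4]]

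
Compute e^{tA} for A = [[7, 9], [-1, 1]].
e^{tA} = [[(3*t + 1)*e^{4*t}, 9*t*e^{4*t}], [-t*e^{4*t}, (1 - 3*t)*e^{4*t}]]

A has Jordan form J = [[4, 1], [0, 4]] with A = PJP^{-1}, so e^{tA} = P e^{tJ} P^{-1}.

For a Jordan block J_k(λ), e^{tJ_k(λ)} = e^{λt} · (I + tN + t^2 N^2/2! + ... + t^{k-1} N^{k-1}/(k-1)!) where N is the nilpotent superdiagonal part.

Assembling the blocks and conjugating back gives the entries of e^{tA} as shown above.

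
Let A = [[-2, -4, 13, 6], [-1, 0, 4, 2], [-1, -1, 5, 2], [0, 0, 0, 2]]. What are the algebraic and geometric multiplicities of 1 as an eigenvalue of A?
algebraic multiplicity 3, geometric multiplicity 1

The characteristic polynomial is (x - 2)(x - 1)^3, so the factor x - 1 appears with exponent 3: the algebraic multiplicity is 3.

rank(A - I) = 3, so the eigenspace has dimension 4 - 3 = 1: the geometric multiplicity is 1.

Since 1 < 3, A is not diagonalizable.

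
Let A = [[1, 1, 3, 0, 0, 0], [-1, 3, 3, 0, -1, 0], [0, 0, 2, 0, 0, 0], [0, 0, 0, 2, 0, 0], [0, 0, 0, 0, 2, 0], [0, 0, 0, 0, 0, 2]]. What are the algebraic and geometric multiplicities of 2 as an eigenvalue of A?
The characteristic polynomial is (x - 2)^6, so the factor x - 2 appears with exponent 6: the algebraic multiplicity is 6.

rank(A - 2I) = 2, so the eigenspace has dimension 6 - 2 = 4: the geometric multiplicity is 4.

Since 4 < 6, A is not diagonalizable.

algebraic multiplicity 6, geometric multiplicity 4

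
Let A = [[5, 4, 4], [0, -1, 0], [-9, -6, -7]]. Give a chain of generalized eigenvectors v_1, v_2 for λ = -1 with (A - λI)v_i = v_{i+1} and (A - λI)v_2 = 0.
v_1 = [[-1, 0, 2]]^T, v_2 = [[2, 0, -3]]^T

We seek v_1 ∈ ker((A + I)^2) \ ker(A + I), then set v_{i+1} = (A + I) v_i.

One such chain is v_1 = [[-1, 0, 2]]^T, v_2 = [[2, 0, -3]]^T. Check: (A + I) v_2 = [[0, 0, 0]]^T = 0.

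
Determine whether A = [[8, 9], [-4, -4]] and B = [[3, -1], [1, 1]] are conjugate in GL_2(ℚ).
Yes.

Two matrices over a field are similar if and only if they have the same invariant factors.

Both A and B have characteristic polynomial (x - 2)^2 and minimal polynomial (x - 2)^2. Computing further, both have invariant factors (x - 2)^2. Hence A and B are similar.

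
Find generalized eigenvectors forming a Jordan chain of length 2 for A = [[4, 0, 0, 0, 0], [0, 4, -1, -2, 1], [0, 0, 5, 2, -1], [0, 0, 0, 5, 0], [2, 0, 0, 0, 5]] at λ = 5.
We seek v_1 ∈ ker((A - 5I)^2) \ ker(A - 5I), then set v_{i+1} = (A - 5I) v_i.

One such chain is v_1 = [[0, 0, 0, 1, 1]]^T, v_2 = [[0, -1, 1, 0, 0]]^T. Check: (A - 5I) v_2 = [[0, 0, 0, 0, 0]]^T = 0.

v_1 = [[0, 0, 0, 1, 1]]^T, v_2 = [[0, -1, 1, 0, 0]]^T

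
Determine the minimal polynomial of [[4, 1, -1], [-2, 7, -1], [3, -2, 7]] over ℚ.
The characteristic polynomial factors as (x - 6)^3. The minimal polynomial is ∏(x - λ)^{k_λ} where k_λ is the size of the largest Jordan block at λ.

For λ = 6: rank(A - 6I) = 2, and the largest Jordan block has size 3 (the smallest k with rank((A - 6I)^k) = rank((A - 6I)^(k+1))).

So m_A(x) = (x - 6)^3.

m_A(x) = (x - 6)^3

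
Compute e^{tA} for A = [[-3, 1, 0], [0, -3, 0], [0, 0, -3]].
e^{tA} = [[e^{-3*t}, t*e^{-3*t}, 0], [0, e^{-3*t}, 0], [0, 0, e^{-3*t}]]

A has Jordan form J = [[-3, 1, 0], [0, -3, 0], [0, 0, -3]] with A = PJP^{-1}, so e^{tA} = P e^{tJ} P^{-1}.

For a Jordan block J_k(λ), e^{tJ_k(λ)} = e^{λt} · (I + tN + t^2 N^2/2! + ... + t^{k-1} N^{k-1}/(k-1)!) where N is the nilpotent superdiagonal part.

Assembling the blocks and conjugating back gives the entries of e^{tA} as shown above.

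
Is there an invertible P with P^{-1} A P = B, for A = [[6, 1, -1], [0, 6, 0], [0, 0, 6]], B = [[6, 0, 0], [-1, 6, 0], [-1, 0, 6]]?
Two matrices over a field are similar if and only if they have the same invariant factors.

Both A and B have characteristic polynomial (x - 6)^3 and minimal polynomial (x - 6)^2. Computing further, both have invariant factors x - 6, (x - 6)^2. Hence A and B are similar.

Yes.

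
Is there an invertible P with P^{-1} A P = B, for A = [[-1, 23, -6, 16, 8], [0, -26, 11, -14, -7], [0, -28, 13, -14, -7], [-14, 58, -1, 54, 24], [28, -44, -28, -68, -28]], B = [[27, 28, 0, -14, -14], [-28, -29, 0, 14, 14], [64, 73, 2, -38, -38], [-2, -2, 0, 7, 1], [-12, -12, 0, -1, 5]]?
Both have characteristic polynomial (x - 6)^2(x - 2)(x + 1)^2, but the minimal polynomial of A is (x - 6)^2(x - 2)(x + 1)^2 while the minimal polynomial of B is (x - 6)^2(x - 2)(x + 1). The minimal polynomial is a similarity invariant, so A and B are not similar.

No.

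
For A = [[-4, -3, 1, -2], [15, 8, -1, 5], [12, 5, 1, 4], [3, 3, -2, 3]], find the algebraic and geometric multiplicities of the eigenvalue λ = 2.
The characteristic polynomial is (x - 2)^4, so the factor x - 2 appears with exponent 4: the algebraic multiplicity is 4.

rank(A - 2I) = 2, so the eigenspace has dimension 4 - 2 = 2: the geometric multiplicity is 2.

Since 2 < 4, A is not diagonalizable.

algebraic multiplicity 4, geometric multiplicity 2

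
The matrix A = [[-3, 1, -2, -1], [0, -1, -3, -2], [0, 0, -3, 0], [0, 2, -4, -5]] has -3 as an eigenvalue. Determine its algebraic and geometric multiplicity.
The characteristic polynomial is (x + 3)^4, so the factor x + 3 appears with exponent 4: the algebraic multiplicity is 4.

rank(A + 3I) = 2, so the eigenspace has dimension 4 - 2 = 2: the geometric multiplicity is 2.

Since 2 < 4, A is not diagonalizable.

algebraic multiplicity 4, geometric multiplicity 2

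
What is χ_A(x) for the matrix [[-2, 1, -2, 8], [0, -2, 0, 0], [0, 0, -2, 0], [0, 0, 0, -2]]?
xI - A = [[x + 2, -1, 2, -8], [0, x + 2, 0, 0], [0, 0, x + 2, 0], [0, 0, 0, x + 2]].

Expanding det(xI - A) along the first row:
det(xI - A) = + (x + 2)·det([[x + 2, 0, 0], [0, x + 2, 0], [0, 0, x + 2]]) - (-1)·det([[0, 0, 0], [0, x + 2, 0], [0, 0, x + 2]]) + (2)·det([[0, x + 2, 0], [0, 0, 0], [0, 0, x + 2]]) - (-8)·det([[0, x + 2, 0], [0, 0, x + 2], [0, 0, 0]]).

Evaluating gives χ_A(x) = x^4 + 8x^3 + 24x^2 + 32x + 16 = (x + 2)^4.

χ_A(x) = (x + 2)^4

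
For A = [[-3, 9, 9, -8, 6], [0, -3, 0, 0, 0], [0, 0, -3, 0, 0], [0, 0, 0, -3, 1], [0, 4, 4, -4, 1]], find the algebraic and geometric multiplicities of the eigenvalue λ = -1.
algebraic multiplicity 2, geometric multiplicity 1

The characteristic polynomial is (x + 1)^2(x + 3)^3, so the factor x + 1 appears with exponent 2: the algebraic multiplicity is 2.

rank(A + I) = 4, so the eigenspace has dimension 5 - 4 = 1: the geometric multiplicity is 1.

Since 1 < 2, A is not diagonalizable.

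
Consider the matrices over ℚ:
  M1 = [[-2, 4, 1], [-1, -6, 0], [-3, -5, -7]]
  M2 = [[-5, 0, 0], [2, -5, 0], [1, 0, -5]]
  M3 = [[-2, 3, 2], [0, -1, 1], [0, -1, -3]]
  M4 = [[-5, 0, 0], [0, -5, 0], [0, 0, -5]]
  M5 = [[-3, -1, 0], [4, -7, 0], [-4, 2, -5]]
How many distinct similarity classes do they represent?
Characteristic polynomials: χ_{M1} = (x + 5)^3, χ_{M2} = (x + 5)^3, χ_{M3} = (x + 2)^3, χ_{M4} = (x + 5)^3, χ_{M5} = (x + 5)^3.

{M1}: invariant factors (x + 5)^3.

{M2, M5}: invariant factors x + 5, (x + 5)^2.

{M3}: invariant factors (x + 2)^3.

{M4}: invariant factors x + 5, x + 5, x + 5.

Matrices are similar if and only if their invariant-factor lists agree; the partition into similarity classes is {M1}, {M2, M5}, {M3}, {M4}.

4 classes: {M1}, {M2, M5}, {M3}, {M4}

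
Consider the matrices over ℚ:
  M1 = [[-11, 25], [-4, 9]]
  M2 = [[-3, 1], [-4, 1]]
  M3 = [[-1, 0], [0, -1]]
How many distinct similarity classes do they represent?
Characteristic polynomials: χ_{M1} = (x + 1)^2, χ_{M2} = (x + 1)^2, χ_{M3} = (x + 1)^2.

{M1, M2}: invariant factors (x + 1)^2.

{M3}: invariant factors x + 1, x + 1.

Matrices are similar if and only if their invariant-factor lists agree; the partition into similarity classes is {M1, M2}, {M3}.

2 classes: {M1, M2}, {M3}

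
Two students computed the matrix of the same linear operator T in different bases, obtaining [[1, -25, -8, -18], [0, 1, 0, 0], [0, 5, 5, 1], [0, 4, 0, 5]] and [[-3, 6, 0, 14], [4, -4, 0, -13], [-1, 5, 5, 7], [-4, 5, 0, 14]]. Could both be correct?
Yes.

Two matrices over a field are similar if and only if they have the same invariant factors.

Both A and B have characteristic polynomial (x - 5)^2(x - 1)^2 and minimal polynomial (x - 5)^2(x - 1)^2. Computing further, both have invariant factors (x - 5)^2(x - 1)^2. Hence A and B are similar.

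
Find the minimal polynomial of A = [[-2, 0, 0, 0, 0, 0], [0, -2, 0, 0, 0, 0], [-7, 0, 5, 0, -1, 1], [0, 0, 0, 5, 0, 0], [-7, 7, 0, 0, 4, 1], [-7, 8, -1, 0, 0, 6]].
m_A(x) = (x - 5)^3(x + 2)

The characteristic polynomial factors as (x - 5)^4(x + 2)^2. The minimal polynomial is ∏(x - λ)^{k_λ} where k_λ is the size of the largest Jordan block at λ.

For λ = -2: rank(A + 2I) = 4, and the largest Jordan block has size 1 (the smallest k with rank((A + 2I)^k) = rank((A + 2I)^(k+1))).
For λ = 5: rank(A - 5I) = 4, and the largest Jordan block has size 3 (the smallest k with rank((A - 5I)^k) = rank((A - 5I)^(k+1))).

So m_A(x) = (x - 5)^3(x + 2).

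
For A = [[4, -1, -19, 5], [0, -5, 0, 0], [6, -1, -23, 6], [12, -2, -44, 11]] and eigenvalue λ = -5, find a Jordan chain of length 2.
We seek v_1 ∈ ker((A + 5I)^2) \ ker(A + 5I), then set v_{i+1} = (A + 5I) v_i.

One such chain is v_1 = [[0, 1, 0, 0]]^T, v_2 = [[-1, 0, -1, -2]]^T. Check: (A + 5I) v_2 = [[0, 0, 0, 0]]^T = 0.

v_1 = [[0, 1, 0, 0]]^T, v_2 = [[-1, 0, -1, -2]]^T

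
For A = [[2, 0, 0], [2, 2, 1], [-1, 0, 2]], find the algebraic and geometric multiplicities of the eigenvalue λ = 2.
algebraic multiplicity 3, geometric multiplicity 1

The characteristic polynomial is (x - 2)^3, so the factor x - 2 appears with exponent 3: the algebraic multiplicity is 3.

rank(A - 2I) = 2, so the eigenspace has dimension 3 - 2 = 1: the geometric multiplicity is 1.

Since 1 < 3, A is not diagonalizable.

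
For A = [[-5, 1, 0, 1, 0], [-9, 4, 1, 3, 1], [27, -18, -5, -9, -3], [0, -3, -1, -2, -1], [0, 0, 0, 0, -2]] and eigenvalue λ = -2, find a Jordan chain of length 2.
v_1 = [[0, 1, -3, 0, 0]]^T, v_2 = [[1, 3, -9, 0, 0]]^T

We seek v_1 ∈ ker((A + 2I)^2) \ ker(A + 2I), then set v_{i+1} = (A + 2I) v_i.

One such chain is v_1 = [[0, 1, -3, 0, 0]]^T, v_2 = [[1, 3, -9, 0, 0]]^T. Check: (A + 2I) v_2 = [[0, 0, 0, 0, 0]]^T = 0.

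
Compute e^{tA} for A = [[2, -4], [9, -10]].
e^{tA} = [[(6*t + 1)*e^{-4*t}, -4*t*e^{-4*t}], [9*t*e^{-4*t}, (1 - 6*t)*e^{-4*t}]]

A has Jordan form J = [[-4, 1], [0, -4]] with A = PJP^{-1}, so e^{tA} = P e^{tJ} P^{-1}.

For a Jordan block J_k(λ), e^{tJ_k(λ)} = e^{λt} · (I + tN + t^2 N^2/2! + ... + t^{k-1} N^{k-1}/(k-1)!) where N is the nilpotent superdiagonal part.

Assembling the blocks and conjugating back gives the entries of e^{tA} as shown above.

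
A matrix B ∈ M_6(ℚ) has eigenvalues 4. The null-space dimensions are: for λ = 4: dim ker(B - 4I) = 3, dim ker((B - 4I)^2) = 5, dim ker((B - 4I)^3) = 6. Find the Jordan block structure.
Jordan blocks: (4, 3), (4, 2), (4, 1)

λ = 4: successive nullity increments [3, 2, 1] count blocks of size ≥ k; block sizes are [3, 2, 1].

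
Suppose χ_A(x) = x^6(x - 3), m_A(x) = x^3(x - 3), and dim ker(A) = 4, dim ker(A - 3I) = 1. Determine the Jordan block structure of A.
Jordan blocks: (0, 3), (0, 1), (0, 1), (0, 1), (3, 1)

λ = 0: algebraic multiplicity 6 (exponent in χ_A), largest block size 3 (exponent in m_A), 4 blocks (geometric multiplicity). These force block sizes [3, 1, 1, 1].
λ = 3: algebraic multiplicity 1 (exponent in χ_A), largest block size 1 (exponent in m_A), 1 block (geometric multiplicity). This forces block sizes [1].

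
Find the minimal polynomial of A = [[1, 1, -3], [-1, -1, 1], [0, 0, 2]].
m_A(x) = x^2(x - 2)

The characteristic polynomial factors as x^2(x - 2). The minimal polynomial is ∏(x - λ)^{k_λ} where k_λ is the size of the largest Jordan block at λ.

For λ = 0: rank(A) = 2, and the largest Jordan block has size 2 (the smallest k with rank(A^k) = rank(A^(k+1))).
For λ = 2: rank(A - 2I) = 2, and the largest Jordan block has size 1 (the smallest k with rank((A - 2I)^k) = rank((A - 2I)^(k+1))).

So m_A(x) = x^2(x - 2).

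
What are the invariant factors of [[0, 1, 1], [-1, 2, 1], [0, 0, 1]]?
The Jordan structure of A has elementary divisors (x - 1)^2, (x - 1). Arranging the block sizes at each eigenvalue in decreasing order and taking row products gives the invariant factors.

Invariant factors (smallest first, each dividing the next): x - 1, (x - 1)^2.

Check: the last factor (x - 1)^2 is the minimal polynomial, and the product (x - 1)^3 is the characteristic polynomial.

x - 1, (x - 1)^2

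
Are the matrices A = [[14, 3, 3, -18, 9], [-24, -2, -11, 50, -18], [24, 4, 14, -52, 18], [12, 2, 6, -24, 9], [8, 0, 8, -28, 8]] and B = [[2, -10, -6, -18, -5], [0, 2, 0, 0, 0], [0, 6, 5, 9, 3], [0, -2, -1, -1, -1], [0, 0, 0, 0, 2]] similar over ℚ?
Both have characteristic polynomial (x - 2)^5, but the minimal polynomial of A is (x - 2)^3 while the minimal polynomial of B is (x - 2)^2. The minimal polynomial is a similarity invariant, so A and B are not similar.

No.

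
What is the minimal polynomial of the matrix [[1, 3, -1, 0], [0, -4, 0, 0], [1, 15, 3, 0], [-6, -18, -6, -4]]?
m_A(x) = (x - 2)^2(x + 4)

The characteristic polynomial factors as (x - 2)^2(x + 4)^2. The minimal polynomial is ∏(x - λ)^{k_λ} where k_λ is the size of the largest Jordan block at λ.

For λ = -4: rank(A + 4I) = 2, and the largest Jordan block has size 1 (the smallest k with rank((A + 4I)^k) = rank((A + 4I)^(k+1))).
For λ = 2: rank(A - 2I) = 3, and the largest Jordan block has size 2 (the smallest k with rank((A - 2I)^k) = rank((A - 2I)^(k+1))).

So m_A(x) = (x - 2)^2(x + 4).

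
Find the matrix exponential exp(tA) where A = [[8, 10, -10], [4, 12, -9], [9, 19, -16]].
e^{tA} = [[(2*e^{5*t} - 1)*e^{-2*t}, (2*e^{5*t} - 2)*e^{-2*t}, 2*(1 - e^{5*t})*e^{-2*t}], [((1 - t)*e^{5*t} - 1)*e^{-2*t}, ((3 - t)*e^{5*t} - 2)*e^{-2*t}, ((t - 2)*e^{5*t} + 2)*e^{-2*t}], [((2 - t)*e^{5*t} - 2)*e^{-2*t}, ((4 - t)*e^{5*t} - 4)*e^{-2*t}, ((t - 3)*e^{5*t} + 4)*e^{-2*t}]]

A has Jordan form J = [[-2, 0, 0], [0, 3, 1], [0, 0, 3]] with A = PJP^{-1}, so e^{tA} = P e^{tJ} P^{-1}.

For a Jordan block J_k(λ), e^{tJ_k(λ)} = e^{λt} · (I + tN + t^2 N^2/2! + ... + t^{k-1} N^{k-1}/(k-1)!) where N is the nilpotent superdiagonal part.

Assembling the blocks and conjugating back gives the entries of e^{tA} as shown above.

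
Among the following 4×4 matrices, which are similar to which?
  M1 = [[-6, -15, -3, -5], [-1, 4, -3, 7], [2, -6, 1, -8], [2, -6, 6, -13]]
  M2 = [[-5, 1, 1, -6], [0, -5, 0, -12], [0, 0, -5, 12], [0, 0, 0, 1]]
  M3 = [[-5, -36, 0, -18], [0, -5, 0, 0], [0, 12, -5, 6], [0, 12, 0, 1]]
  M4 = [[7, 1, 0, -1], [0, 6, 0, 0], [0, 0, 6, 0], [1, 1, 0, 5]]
Characteristic polynomials: χ_{M1} = (x - 1)(x + 5)^3, χ_{M2} = (x - 1)(x + 5)^3, χ_{M3} = (x - 1)(x + 5)^3, χ_{M4} = (x - 6)^4.

{M1, M2}: invariant factors x + 5, (x - 1)(x + 5)^2.

{M3}: invariant factors x + 5, x + 5, (x - 1)(x + 5).

{M4}: invariant factors x - 6, x - 6, (x - 6)^2.

Matrices are similar if and only if their invariant-factor lists agree; the partition into similarity classes is {M1, M2}, {M3}, {M4}.

3 classes: {M1, M2}, {M3}, {M4}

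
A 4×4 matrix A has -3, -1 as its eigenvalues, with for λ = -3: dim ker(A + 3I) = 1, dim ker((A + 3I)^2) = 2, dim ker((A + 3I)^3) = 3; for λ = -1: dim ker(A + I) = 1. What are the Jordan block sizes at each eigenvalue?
Jordan blocks: (-3, 3), (-1, 1)

λ = -3: successive nullity increments [1, 1, 1] count blocks of size ≥ k; block sizes are [3].
λ = -1: successive nullity increments [1] count blocks of size ≥ k; block sizes are [1].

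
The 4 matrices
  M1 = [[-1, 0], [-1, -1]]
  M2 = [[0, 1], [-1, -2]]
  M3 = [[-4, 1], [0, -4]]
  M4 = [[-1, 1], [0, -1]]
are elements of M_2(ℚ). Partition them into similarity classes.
Characteristic polynomials: χ_{M1} = (x + 1)^2, χ_{M2} = (x + 1)^2, χ_{M3} = (x + 4)^2, χ_{M4} = (x + 1)^2.

{M1, M2, M4}: invariant factors (x + 1)^2.

{M3}: invariant factors (x + 4)^2.

Matrices are similar if and only if their invariant-factor lists agree; the partition into similarity classes is {M1, M2, M4}, {M3}.

2 classes: {M1, M2, M4}, {M3}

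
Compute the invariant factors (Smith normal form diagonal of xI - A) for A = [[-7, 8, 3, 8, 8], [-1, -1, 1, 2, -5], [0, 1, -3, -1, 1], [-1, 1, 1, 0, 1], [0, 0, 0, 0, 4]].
The Jordan structure of A has elementary divisors (x + 3)^3, (x + 2), (x - 4). Arranging the block sizes at each eigenvalue in decreasing order and taking row products gives the invariant factors.

Invariant factors (smallest first, each dividing the next): (x - 4)(x + 2)(x + 3)^3.

Check: the last factor (x - 4)(x + 2)(x + 3)^3 is the minimal polynomial, and the product (x - 4)(x + 2)(x + 3)^3 is the characteristic polynomial.

(x - 4)(x + 2)(x + 3)^3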